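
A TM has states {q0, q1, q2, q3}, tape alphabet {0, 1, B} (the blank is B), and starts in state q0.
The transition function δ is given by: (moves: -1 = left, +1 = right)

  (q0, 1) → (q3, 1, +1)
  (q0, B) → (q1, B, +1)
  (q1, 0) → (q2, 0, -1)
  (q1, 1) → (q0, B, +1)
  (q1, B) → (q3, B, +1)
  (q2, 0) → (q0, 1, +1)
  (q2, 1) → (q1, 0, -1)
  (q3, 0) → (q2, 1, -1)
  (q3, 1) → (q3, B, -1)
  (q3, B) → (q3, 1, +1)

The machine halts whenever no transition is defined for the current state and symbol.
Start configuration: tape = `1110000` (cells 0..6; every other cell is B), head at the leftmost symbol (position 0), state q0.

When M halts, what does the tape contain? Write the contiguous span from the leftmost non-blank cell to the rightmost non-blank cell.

111B01000

q0 | BB[1]110000   read 1 → write 1, move +1, go to q3
q3 | BB1[1]10000   read 1 → write B, move -1, go to q3
q3 | BB[1]B10000   read 1 → write B, move -1, go to q3
q3 | B[B]BB10000   read B → write 1, move +1, go to q3
q3 | B1[B]B10000   read B → write 1, move +1, go to q3
q3 | B11[B]10000   read B → write 1, move +1, go to q3
q3 | B111[1]0000   read 1 → write B, move -1, go to q3
q3 | B11[1]B0000   read 1 → write B, move -1, go to q3
q3 | B1[1]BB0000   read 1 → write B, move -1, go to q3
q3 | B[1]BBB0000   read 1 → write B, move -1, go to q3
q3 | [B]BBBB0000   read B → write 1, move +1, go to q3
q3 | 1[B]BBB0000   read B → write 1, move +1, go to q3
q3 | 11[B]BB0000   read B → write 1, move +1, go to q3
q3 | 111[B]B0000   read B → write 1, move +1, go to q3
q3 | 1111[B]0000   read B → write 1, move +1, go to q3
q3 | 11111[0]000   read 0 → write 1, move -1, go to q2
q2 | 1111[1]1000   read 1 → write 0, move -1, go to q1
q1 | 111[1]01000   read 1 → write B, move +1, go to q0
q0 | 111B[0]1000
The non-blank tape span at halt is 111B01000.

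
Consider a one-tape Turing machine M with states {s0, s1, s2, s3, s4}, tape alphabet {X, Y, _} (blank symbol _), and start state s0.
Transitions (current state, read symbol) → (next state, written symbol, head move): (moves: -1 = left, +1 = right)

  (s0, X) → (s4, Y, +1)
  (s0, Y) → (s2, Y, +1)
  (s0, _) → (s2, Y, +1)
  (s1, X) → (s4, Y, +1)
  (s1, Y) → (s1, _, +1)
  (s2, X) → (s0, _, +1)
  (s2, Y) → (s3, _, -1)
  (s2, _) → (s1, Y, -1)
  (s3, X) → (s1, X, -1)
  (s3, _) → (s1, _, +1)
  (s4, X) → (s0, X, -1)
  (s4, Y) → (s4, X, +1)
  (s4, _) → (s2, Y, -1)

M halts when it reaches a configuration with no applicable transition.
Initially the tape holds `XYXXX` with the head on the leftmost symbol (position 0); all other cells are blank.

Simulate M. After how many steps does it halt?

15

s0 | [X]YXXX___   read X → write Y, move +1, go to s4
s4 | Y[Y]XXX___   read Y → write X, move +1, go to s4
s4 | YX[X]XX___   read X → write X, move -1, go to s0
s0 | Y[X]XXX___   read X → write Y, move +1, go to s4
s4 | YY[X]XX___   read X → write X, move -1, go to s0
s0 | Y[Y]XXX___   read Y → write Y, move +1, go to s2
s2 | YY[X]XX___   read X → write _, move +1, go to s0
s0 | YY_[X]X___   read X → write Y, move +1, go to s4
s4 | YY_Y[X]___   read X → write X, move -1, go to s0
s0 | YY_[Y]X___   read Y → write Y, move +1, go to s2
s2 | YY_Y[X]___   read X → write _, move +1, go to s0
s0 | YY_Y_[_]__   read _ → write Y, move +1, go to s2
s2 | YY_Y_Y[_]_   read _ → write Y, move -1, go to s1
s1 | YY_Y_[Y]Y_   read Y → write _, move +1, go to s1
s1 | YY_Y__[Y]_   read Y → write _, move +1, go to s1
s1 | YY_Y___[_]
M halts after 15 transitions.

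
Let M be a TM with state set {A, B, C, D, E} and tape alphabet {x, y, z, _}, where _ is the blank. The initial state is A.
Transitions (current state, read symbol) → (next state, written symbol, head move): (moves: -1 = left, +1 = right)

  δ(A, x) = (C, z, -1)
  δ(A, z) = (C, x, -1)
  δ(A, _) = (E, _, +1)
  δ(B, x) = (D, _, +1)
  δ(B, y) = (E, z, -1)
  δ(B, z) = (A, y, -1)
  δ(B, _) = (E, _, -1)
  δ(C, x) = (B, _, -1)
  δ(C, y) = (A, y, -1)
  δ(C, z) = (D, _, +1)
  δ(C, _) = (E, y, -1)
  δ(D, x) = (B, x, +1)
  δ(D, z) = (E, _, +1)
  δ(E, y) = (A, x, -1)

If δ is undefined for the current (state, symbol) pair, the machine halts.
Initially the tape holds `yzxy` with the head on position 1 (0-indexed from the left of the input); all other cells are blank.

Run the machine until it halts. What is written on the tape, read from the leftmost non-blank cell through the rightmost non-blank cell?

A | _y[z]xy   read z → write x, move -1, go to C
C | _[y]xxy   read y → write y, move -1, go to A
A | [_]yxxy   read _ → write _, move +1, go to E
E | _[y]xxy   read y → write x, move -1, go to A
A | [_]xxxy   read _ → write _, move +1, go to E
E | _[x]xxy
The non-blank tape span at halt is xxxy.

xxxy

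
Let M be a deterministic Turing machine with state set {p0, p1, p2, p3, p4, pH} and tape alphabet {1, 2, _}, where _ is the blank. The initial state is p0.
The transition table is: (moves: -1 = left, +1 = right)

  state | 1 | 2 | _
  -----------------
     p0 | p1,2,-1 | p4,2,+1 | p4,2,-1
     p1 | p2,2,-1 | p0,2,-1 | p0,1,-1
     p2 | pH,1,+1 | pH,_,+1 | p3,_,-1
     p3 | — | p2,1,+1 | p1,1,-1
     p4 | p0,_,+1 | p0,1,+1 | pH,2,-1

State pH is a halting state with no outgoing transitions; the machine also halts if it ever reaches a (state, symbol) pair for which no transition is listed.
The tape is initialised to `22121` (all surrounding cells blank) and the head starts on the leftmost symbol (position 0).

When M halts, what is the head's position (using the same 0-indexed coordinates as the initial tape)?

p0 | [2]2121   read 2 → write 2, move +1, go to p4
p4 | 2[2]121   read 2 → write 1, move +1, go to p0
p0 | 21[1]21   read 1 → write 2, move -1, go to p1
p1 | 2[1]221   read 1 → write 2, move -1, go to p2
p2 | [2]2221   read 2 → write _, move +1, go to pH
pH | _[2]221
At halt the head is at cell 1.

1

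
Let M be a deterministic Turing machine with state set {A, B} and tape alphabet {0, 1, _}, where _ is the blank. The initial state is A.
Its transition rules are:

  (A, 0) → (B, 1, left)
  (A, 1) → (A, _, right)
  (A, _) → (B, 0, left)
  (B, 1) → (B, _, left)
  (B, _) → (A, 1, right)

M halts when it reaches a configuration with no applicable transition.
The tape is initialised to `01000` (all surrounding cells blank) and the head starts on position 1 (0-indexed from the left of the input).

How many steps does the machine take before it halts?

state=A head=1 tape=0[1]000_   (A,1)→(A,_,right)
state=A head=2 tape=0_[0]00_   (A,0)→(B,1,left)
state=B head=1 tape=0[_]100_   (B,_)→(A,1,right)
state=A head=2 tape=01[1]00_   (A,1)→(A,_,right)
state=A head=3 tape=01_[0]0_   (A,0)→(B,1,left)
state=B head=2 tape=01[_]10_   (B,_)→(A,1,right)
state=A head=3 tape=011[1]0_   (A,1)→(A,_,right)
state=A head=4 tape=011_[0]_   (A,0)→(B,1,left)
state=B head=3 tape=011[_]1_   (B,_)→(A,1,right)
state=A head=4 tape=0111[1]_   (A,1)→(A,_,right)
state=A head=5 tape=0111_[_]   (A,_)→(B,0,left)
state=B head=4 tape=0111[_]0   (B,_)→(A,1,right)
state=A head=5 tape=01111[0]   (A,0)→(B,1,left)
state=B head=4 tape=0111[1]1   (B,1)→(B,_,left)
state=B head=3 tape=011[1]_1   (B,1)→(B,_,left)
state=B head=2 tape=01[1]__1   (B,1)→(B,_,left)
state=B head=1 tape=0[1]___1   (B,1)→(B,_,left)
state=B head=0 tape=[0]____1
M halts after 17 transitions.

17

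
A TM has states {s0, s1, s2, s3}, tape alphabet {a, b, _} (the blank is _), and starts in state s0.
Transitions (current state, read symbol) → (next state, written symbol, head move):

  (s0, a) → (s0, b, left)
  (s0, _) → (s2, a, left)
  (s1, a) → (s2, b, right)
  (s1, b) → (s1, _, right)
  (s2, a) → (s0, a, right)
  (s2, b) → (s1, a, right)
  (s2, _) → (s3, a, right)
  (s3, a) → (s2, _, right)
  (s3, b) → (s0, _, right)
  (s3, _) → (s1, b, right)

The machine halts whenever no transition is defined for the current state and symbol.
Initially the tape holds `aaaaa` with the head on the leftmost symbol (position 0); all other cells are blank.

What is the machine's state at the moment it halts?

s0

s0 | __[a]aaaa   read a → write b, move left, go to s0
s0 | _[_]baaaa   read _ → write a, move left, go to s2
s2 | [_]abaaaa   read _ → write a, move right, go to s3
s3 | a[a]baaaa   read a → write _, move right, go to s2
s2 | a_[b]aaaa   read b → write a, move right, go to s1
s1 | a_a[a]aaa   read a → write b, move right, go to s2
s2 | a_ab[a]aa   read a → write a, move right, go to s0
s0 | a_aba[a]a   read a → write b, move left, go to s0
s0 | a_ab[a]ba   read a → write b, move left, go to s0
s0 | a_a[b]bba
No transition is defined for (s0, b); M halts in state s0.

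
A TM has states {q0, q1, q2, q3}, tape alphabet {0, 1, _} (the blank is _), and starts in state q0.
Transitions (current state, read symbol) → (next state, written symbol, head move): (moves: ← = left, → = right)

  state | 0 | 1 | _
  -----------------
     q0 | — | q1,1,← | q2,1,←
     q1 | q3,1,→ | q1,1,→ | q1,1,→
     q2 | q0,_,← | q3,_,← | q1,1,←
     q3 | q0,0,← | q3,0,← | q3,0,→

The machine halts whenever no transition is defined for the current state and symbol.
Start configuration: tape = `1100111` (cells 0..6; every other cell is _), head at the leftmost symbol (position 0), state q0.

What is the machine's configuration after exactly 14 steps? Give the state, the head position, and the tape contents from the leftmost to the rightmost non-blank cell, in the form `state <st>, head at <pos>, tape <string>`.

state q3, head at 0, tape 11000011

q0 | _[1]100111   read 1 → write 1, move ←, go to q1
q1 | [_]1100111   read _ → write 1, move →, go to q1
q1 | 1[1]100111   read 1 → write 1, move →, go to q1
q1 | 11[1]00111   read 1 → write 1, move →, go to q1
q1 | 111[0]0111   read 0 → write 1, move →, go to q3
q3 | 1111[0]111   read 0 → write 0, move ←, go to q0
q0 | 111[1]0111   read 1 → write 1, move ←, go to q1
q1 | 11[1]10111   read 1 → write 1, move →, go to q1
q1 | 111[1]0111   read 1 → write 1, move →, go to q1
q1 | 1111[0]111   read 0 → write 1, move →, go to q3
q3 | 11111[1]11   read 1 → write 0, move ←, go to q3
q3 | 1111[1]011   read 1 → write 0, move ←, go to q3
q3 | 111[1]0011   read 1 → write 0, move ←, go to q3
q3 | 11[1]00011   read 1 → write 0, move ←, go to q3
q3 | 1[1]000011
After 14 steps: state q3, head at 0, tape 11000011.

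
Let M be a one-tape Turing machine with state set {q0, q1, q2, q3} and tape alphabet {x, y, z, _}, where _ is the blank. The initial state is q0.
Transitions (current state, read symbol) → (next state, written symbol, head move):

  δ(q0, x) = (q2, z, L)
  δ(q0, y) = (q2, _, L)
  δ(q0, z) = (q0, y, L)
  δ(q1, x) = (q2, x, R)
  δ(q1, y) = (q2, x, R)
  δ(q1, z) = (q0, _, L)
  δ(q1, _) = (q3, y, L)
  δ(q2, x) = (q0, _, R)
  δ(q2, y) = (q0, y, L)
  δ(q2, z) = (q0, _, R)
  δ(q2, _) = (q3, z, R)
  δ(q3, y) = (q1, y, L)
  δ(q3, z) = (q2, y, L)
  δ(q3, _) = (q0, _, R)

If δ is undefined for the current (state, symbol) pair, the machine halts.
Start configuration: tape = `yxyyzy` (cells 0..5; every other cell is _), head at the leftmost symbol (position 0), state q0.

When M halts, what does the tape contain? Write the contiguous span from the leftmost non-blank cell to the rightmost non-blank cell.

zzzz_yy

state=q0 head=0 tape=_[y]xyyzy   (q0,y)→(q2,_,L)
state=q2 head=-1 tape=[_]_xyyzy   (q2,_)→(q3,z,R)
state=q3 head=0 tape=z[_]xyyzy   (q3,_)→(q0,_,R)
state=q0 head=1 tape=z_[x]yyzy   (q0,x)→(q2,z,L)
state=q2 head=0 tape=z[_]zyyzy   (q2,_)→(q3,z,R)
state=q3 head=1 tape=zz[z]yyzy   (q3,z)→(q2,y,L)
state=q2 head=0 tape=z[z]yyyzy   (q2,z)→(q0,_,R)
state=q0 head=1 tape=z_[y]yyzy   (q0,y)→(q2,_,L)
state=q2 head=0 tape=z[_]_yyzy   (q2,_)→(q3,z,R)
state=q3 head=1 tape=zz[_]yyzy   (q3,_)→(q0,_,R)
state=q0 head=2 tape=zz_[y]yzy   (q0,y)→(q2,_,L)
state=q2 head=1 tape=zz[_]_yzy   (q2,_)→(q3,z,R)
state=q3 head=2 tape=zzz[_]yzy   (q3,_)→(q0,_,R)
state=q0 head=3 tape=zzz_[y]zy   (q0,y)→(q2,_,L)
state=q2 head=2 tape=zzz[_]_zy   (q2,_)→(q3,z,R)
state=q3 head=3 tape=zzzz[_]zy   (q3,_)→(q0,_,R)
state=q0 head=4 tape=zzzz_[z]y   (q0,z)→(q0,y,L)
state=q0 head=3 tape=zzzz[_]yy
The non-blank tape span at halt is zzzz_yy.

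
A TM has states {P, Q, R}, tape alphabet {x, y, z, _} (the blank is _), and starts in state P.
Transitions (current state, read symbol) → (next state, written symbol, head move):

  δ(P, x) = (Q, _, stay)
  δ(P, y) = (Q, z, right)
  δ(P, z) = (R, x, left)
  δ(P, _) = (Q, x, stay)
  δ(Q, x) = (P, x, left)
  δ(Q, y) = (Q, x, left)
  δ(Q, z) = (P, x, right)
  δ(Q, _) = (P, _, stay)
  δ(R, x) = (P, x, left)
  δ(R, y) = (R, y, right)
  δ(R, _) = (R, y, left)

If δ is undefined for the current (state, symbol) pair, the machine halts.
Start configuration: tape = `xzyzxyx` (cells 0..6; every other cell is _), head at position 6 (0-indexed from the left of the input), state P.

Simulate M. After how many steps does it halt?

P | xzyzxy[x]   read x → write _, move stay, go to Q
Q | xzyzxy[_]   read _ → write _, move stay, go to P
P | xzyzxy[_]   read _ → write x, move stay, go to Q
Q | xzyzxy[x]   read x → write x, move left, go to P
P | xzyzx[y]x   read y → write z, move right, go to Q
Q | xzyzxz[x]   read x → write x, move left, go to P
P | xzyzx[z]x   read z → write x, move left, go to R
R | xzyz[x]xx   read x → write x, move left, go to P
P | xzy[z]xxx   read z → write x, move left, go to R
R | xz[y]xxxx   read y → write y, move right, go to R
R | xzy[x]xxx   read x → write x, move left, go to P
P | xz[y]xxxx   read y → write z, move right, go to Q
Q | xzz[x]xxx   read x → write x, move left, go to P
P | xz[z]xxxx   read z → write x, move left, go to R
R | x[z]xxxxx
M halts after 14 transitions.

14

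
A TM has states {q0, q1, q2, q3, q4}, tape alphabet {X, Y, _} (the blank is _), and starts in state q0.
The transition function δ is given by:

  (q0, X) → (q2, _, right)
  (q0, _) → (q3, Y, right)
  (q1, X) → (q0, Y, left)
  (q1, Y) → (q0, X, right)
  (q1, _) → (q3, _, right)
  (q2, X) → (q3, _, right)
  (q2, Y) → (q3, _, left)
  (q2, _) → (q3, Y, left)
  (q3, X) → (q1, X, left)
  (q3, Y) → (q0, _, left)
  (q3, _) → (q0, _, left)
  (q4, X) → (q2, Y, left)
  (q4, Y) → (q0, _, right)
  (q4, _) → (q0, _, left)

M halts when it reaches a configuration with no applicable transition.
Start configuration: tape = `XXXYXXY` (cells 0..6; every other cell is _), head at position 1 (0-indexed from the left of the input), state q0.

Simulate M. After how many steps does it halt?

5

state=q0 head=1 tape=X[X]XYXXY   (q0,X)→(q2,_,right)
state=q2 head=2 tape=X_[X]YXXY   (q2,X)→(q3,_,right)
state=q3 head=3 tape=X__[Y]XXY   (q3,Y)→(q0,_,left)
state=q0 head=2 tape=X_[_]_XXY   (q0,_)→(q3,Y,right)
state=q3 head=3 tape=X_Y[_]XXY   (q3,_)→(q0,_,left)
state=q0 head=2 tape=X_[Y]_XXY
M halts after 5 transitions.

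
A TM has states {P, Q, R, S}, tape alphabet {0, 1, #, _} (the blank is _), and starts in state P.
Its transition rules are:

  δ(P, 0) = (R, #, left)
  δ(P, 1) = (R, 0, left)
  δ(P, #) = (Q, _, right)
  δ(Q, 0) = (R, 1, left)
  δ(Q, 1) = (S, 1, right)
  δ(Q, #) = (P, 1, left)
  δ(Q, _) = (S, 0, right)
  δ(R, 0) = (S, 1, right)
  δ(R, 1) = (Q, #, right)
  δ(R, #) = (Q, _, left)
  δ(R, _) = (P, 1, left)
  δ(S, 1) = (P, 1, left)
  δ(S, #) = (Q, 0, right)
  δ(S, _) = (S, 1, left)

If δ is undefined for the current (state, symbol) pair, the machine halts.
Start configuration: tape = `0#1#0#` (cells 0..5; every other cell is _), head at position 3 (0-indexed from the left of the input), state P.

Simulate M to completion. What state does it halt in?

state=P head=3 tape=__0#1[#]0#   (P,#)→(Q,_,right)
state=Q head=4 tape=__0#1_[0]#   (Q,0)→(R,1,left)
state=R head=3 tape=__0#1[_]1#   (R,_)→(P,1,left)
state=P head=2 tape=__0#[1]11#   (P,1)→(R,0,left)
state=R head=1 tape=__0[#]011#   (R,#)→(Q,_,left)
state=Q head=0 tape=__[0]_011#   (Q,0)→(R,1,left)
state=R head=-1 tape=_[_]1_011#   (R,_)→(P,1,left)
state=P head=-2 tape=[_]11_011#
No transition is defined for (P, _); M halts in state P.

P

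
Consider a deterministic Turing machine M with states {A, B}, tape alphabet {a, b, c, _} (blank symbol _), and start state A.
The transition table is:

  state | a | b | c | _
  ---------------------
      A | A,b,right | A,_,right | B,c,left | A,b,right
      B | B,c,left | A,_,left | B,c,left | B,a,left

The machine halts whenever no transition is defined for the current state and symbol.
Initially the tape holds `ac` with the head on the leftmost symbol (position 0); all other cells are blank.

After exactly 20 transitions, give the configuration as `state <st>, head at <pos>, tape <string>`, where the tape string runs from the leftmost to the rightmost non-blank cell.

state A, head at 0, tape b_c

A | _[a]c   read a → write b, move right, go to A
A | _b[c]   read c → write c, move left, go to B
B | _[b]c   read b → write _, move left, go to A
A | [_]_c   read _ → write b, move right, go to A
A | b[_]c   read _ → write b, move right, go to A
A | bb[c]   read c → write c, move left, go to B
B | b[b]c   read b → write _, move left, go to A
A | [b]_c   read b → write _, move right, go to A
A | _[_]c   read _ → write b, move right, go to A
A | _b[c]   read c → write c, move left, go to B
B | _[b]c   read b → write _, move left, go to A
A | [_]_c   read _ → write b, move right, go to A
A | b[_]c   read _ → write b, move right, go to A
A | bb[c]   read c → write c, move left, go to B
B | b[b]c   read b → write _, move left, go to A
A | [b]_c   read b → write _, move right, go to A
A | _[_]c   read _ → write b, move right, go to A
A | _b[c]   read c → write c, move left, go to B
B | _[b]c   read b → write _, move left, go to A
A | [_]_c   read _ → write b, move right, go to A
A | b[_]c
After 20 steps: state A, head at 0, tape b_c.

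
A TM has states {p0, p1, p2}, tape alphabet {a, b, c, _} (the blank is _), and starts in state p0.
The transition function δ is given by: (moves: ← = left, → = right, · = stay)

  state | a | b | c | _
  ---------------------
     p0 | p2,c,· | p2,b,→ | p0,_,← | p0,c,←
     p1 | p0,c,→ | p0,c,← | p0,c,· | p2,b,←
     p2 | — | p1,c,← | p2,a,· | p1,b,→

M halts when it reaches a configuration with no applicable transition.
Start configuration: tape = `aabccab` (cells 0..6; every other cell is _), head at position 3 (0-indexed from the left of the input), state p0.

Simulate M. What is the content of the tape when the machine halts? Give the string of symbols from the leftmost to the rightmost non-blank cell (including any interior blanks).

aabbbbbba

p0 | aab[c]cab__   read c → write _, move ←, go to p0
p0 | aa[b]_cab__   read b → write b, move →, go to p2
p2 | aab[_]cab__   read _ → write b, move →, go to p1
p1 | aabb[c]ab__   read c → write c, move ·, go to p0
p0 | aabb[c]ab__   read c → write _, move ←, go to p0
p0 | aab[b]_ab__   read b → write b, move →, go to p2
p2 | aabb[_]ab__   read _ → write b, move →, go to p1
p1 | aabbb[a]b__   read a → write c, move →, go to p0
p0 | aabbbc[b]__   read b → write b, move →, go to p2
p2 | aabbbcb[_]_   read _ → write b, move →, go to p1
p1 | aabbbcbb[_]   read _ → write b, move ←, go to p2
p2 | aabbbcb[b]b   read b → write c, move ←, go to p1
p1 | aabbbc[b]cb   read b → write c, move ←, go to p0
p0 | aabbb[c]ccb   read c → write _, move ←, go to p0
p0 | aabb[b]_ccb   read b → write b, move →, go to p2
p2 | aabbb[_]ccb   read _ → write b, move →, go to p1
p1 | aabbbb[c]cb   read c → write c, move ·, go to p0
p0 | aabbbb[c]cb   read c → write _, move ←, go to p0
p0 | aabbb[b]_cb   read b → write b, move →, go to p2
p2 | aabbbb[_]cb   read _ → write b, move →, go to p1
p1 | aabbbbb[c]b   read c → write c, move ·, go to p0
p0 | aabbbbb[c]b   read c → write _, move ←, go to p0
p0 | aabbbb[b]_b   read b → write b, move →, go to p2
p2 | aabbbbb[_]b   read _ → write b, move →, go to p1
p1 | aabbbbbb[b]   read b → write c, move ←, go to p0
p0 | aabbbbb[b]c   read b → write b, move →, go to p2
p2 | aabbbbbb[c]   read c → write a, move ·, go to p2
p2 | aabbbbbb[a]
The non-blank tape span at halt is aabbbbbba.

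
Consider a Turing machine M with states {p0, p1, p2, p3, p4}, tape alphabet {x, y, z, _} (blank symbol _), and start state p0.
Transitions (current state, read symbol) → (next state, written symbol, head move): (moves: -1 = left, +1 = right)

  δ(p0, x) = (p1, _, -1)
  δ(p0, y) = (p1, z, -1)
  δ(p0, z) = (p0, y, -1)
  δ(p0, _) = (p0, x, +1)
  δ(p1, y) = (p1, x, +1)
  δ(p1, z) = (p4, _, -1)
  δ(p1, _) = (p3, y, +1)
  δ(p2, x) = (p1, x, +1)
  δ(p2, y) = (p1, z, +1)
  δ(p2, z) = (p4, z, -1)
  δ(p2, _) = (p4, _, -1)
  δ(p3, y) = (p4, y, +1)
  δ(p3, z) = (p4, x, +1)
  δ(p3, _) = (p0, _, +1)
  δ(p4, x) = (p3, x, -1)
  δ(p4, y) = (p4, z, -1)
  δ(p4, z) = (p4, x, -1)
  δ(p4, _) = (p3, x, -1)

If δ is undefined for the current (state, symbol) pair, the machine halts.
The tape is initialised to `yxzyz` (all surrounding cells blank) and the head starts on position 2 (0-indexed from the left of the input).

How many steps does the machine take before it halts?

p0 | _yx[z]yz   read z → write y, move -1, go to p0
p0 | _y[x]yyz   read x → write _, move -1, go to p1
p1 | _[y]_yyz   read y → write x, move +1, go to p1
p1 | _x[_]yyz   read _ → write y, move +1, go to p3
p3 | _xy[y]yz   read y → write y, move +1, go to p4
p4 | _xyy[y]z   read y → write z, move -1, go to p4
p4 | _xy[y]zz   read y → write z, move -1, go to p4
p4 | _x[y]zzz   read y → write z, move -1, go to p4
p4 | _[x]zzzz   read x → write x, move -1, go to p3
p3 | [_]xzzzz   read _ → write _, move +1, go to p0
p0 | _[x]zzzz   read x → write _, move -1, go to p1
p1 | [_]_zzzz   read _ → write y, move +1, go to p3
p3 | y[_]zzzz   read _ → write _, move +1, go to p0
p0 | y_[z]zzz   read z → write y, move -1, go to p0
p0 | y[_]yzzz   read _ → write x, move +1, go to p0
p0 | yx[y]zzz   read y → write z, move -1, go to p1
p1 | y[x]zzzz
M halts after 16 transitions.

16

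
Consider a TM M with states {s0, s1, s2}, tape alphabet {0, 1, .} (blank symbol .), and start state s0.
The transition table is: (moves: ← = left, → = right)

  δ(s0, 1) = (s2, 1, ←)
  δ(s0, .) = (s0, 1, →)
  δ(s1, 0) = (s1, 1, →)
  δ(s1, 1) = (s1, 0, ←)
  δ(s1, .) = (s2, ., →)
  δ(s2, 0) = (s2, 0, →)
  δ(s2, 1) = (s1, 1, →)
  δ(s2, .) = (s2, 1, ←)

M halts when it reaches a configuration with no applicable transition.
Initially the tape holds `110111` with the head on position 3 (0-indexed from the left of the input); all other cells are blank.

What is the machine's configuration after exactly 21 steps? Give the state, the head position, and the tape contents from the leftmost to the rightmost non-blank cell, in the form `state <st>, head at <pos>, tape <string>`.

state s2, head at 6, tape 000000

s0 | .110[1]11.   read 1 → write 1, move ←, go to s2
s2 | .11[0]111.   read 0 → write 0, move →, go to s2
s2 | .110[1]11.   read 1 → write 1, move →, go to s1
s1 | .1101[1]1.   read 1 → write 0, move ←, go to s1
s1 | .110[1]01.   read 1 → write 0, move ←, go to s1
s1 | .11[0]001.   read 0 → write 1, move →, go to s1
s1 | .111[0]01.   read 0 → write 1, move →, go to s1
s1 | .1111[0]1.   read 0 → write 1, move →, go to s1
s1 | .11111[1].   read 1 → write 0, move ←, go to s1
s1 | .1111[1]0.   read 1 → write 0, move ←, go to s1
s1 | .111[1]00.   read 1 → write 0, move ←, go to s1
s1 | .11[1]000.   read 1 → write 0, move ←, go to s1
s1 | .1[1]0000.   read 1 → write 0, move ←, go to s1
s1 | .[1]00000.   read 1 → write 0, move ←, go to s1
s1 | [.]000000.   read . → write ., move →, go to s2
s2 | .[0]00000.   read 0 → write 0, move →, go to s2
s2 | .0[0]0000.   read 0 → write 0, move →, go to s2
s2 | .00[0]000.   read 0 → write 0, move →, go to s2
s2 | .000[0]00.   read 0 → write 0, move →, go to s2
s2 | .0000[0]0.   read 0 → write 0, move →, go to s2
s2 | .00000[0].   read 0 → write 0, move →, go to s2
s2 | .000000[.]
After 21 steps: state s2, head at 6, tape 000000.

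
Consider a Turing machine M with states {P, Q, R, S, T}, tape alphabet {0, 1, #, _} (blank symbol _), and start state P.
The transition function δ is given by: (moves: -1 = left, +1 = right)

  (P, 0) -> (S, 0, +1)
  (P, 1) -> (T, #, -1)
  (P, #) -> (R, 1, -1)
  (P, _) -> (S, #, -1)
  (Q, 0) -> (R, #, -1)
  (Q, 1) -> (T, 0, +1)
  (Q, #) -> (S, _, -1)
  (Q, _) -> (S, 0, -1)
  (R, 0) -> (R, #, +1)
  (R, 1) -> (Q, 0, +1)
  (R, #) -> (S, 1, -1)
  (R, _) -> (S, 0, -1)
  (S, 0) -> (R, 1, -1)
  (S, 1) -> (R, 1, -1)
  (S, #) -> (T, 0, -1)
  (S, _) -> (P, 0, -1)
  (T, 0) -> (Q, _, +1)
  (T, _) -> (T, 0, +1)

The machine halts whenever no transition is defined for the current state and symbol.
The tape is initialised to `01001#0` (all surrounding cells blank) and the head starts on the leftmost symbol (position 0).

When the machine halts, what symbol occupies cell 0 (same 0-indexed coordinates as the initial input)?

state=P head=0 tape=[0]1001#0   (P,0)→(S,0,+1)
state=S head=1 tape=0[1]001#0   (S,1)→(R,1,-1)
state=R head=0 tape=[0]1001#0   (R,0)→(R,#,+1)
state=R head=1 tape=#[1]001#0   (R,1)→(Q,0,+1)
state=Q head=2 tape=#0[0]01#0   (Q,0)→(R,#,-1)
state=R head=1 tape=#[0]#01#0   (R,0)→(R,#,+1)
state=R head=2 tape=##[#]01#0   (R,#)→(S,1,-1)
state=S head=1 tape=#[#]101#0   (S,#)→(T,0,-1)
state=T head=0 tape=[#]0101#0
Cell 0 holds # when M halts.

#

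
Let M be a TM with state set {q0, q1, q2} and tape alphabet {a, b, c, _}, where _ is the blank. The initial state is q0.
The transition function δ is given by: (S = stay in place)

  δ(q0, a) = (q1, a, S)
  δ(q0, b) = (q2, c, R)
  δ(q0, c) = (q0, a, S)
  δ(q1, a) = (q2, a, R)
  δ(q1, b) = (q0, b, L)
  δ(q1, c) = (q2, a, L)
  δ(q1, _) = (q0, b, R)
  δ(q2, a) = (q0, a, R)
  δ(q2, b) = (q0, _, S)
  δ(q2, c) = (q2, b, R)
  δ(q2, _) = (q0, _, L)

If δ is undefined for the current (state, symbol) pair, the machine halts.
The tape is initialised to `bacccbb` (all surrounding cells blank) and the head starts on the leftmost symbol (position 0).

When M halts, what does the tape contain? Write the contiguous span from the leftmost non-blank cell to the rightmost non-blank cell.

q0 | [b]acccbb   read b → write c, move R, go to q2
q2 | c[a]cccbb   read a → write a, move R, go to q0
q0 | ca[c]ccbb   read c → write a, move S, go to q0
q0 | ca[a]ccbb   read a → write a, move S, go to q1
q1 | ca[a]ccbb   read a → write a, move R, go to q2
q2 | caa[c]cbb   read c → write b, move R, go to q2
q2 | caab[c]bb   read c → write b, move R, go to q2
q2 | caabb[b]b   read b → write _, move S, go to q0
q0 | caabb[_]b
The non-blank tape span at halt is caabb_b.

caabb_b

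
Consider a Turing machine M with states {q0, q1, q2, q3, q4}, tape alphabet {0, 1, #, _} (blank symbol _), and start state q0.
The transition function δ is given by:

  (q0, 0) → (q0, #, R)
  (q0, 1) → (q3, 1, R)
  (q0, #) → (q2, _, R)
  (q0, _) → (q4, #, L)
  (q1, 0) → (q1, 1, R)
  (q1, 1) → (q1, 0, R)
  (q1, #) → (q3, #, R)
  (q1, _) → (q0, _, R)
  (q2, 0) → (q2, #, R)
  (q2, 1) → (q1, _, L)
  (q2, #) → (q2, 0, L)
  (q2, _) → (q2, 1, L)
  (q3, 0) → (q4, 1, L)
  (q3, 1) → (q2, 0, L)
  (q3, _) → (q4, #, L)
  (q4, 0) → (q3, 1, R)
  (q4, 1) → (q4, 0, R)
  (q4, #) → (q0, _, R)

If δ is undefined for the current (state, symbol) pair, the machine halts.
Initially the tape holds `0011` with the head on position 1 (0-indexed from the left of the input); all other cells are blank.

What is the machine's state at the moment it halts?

q4

state=q0 head=1 tape=0[0]11_   (q0,0)→(q0,#,R)
state=q0 head=2 tape=0#[1]1_   (q0,1)→(q3,1,R)
state=q3 head=3 tape=0#1[1]_   (q3,1)→(q2,0,L)
state=q2 head=2 tape=0#[1]0_   (q2,1)→(q1,_,L)
state=q1 head=1 tape=0[#]_0_   (q1,#)→(q3,#,R)
state=q3 head=2 tape=0#[_]0_   (q3,_)→(q4,#,L)
state=q4 head=1 tape=0[#]#0_   (q4,#)→(q0,_,R)
state=q0 head=2 tape=0_[#]0_   (q0,#)→(q2,_,R)
state=q2 head=3 tape=0__[0]_   (q2,0)→(q2,#,R)
state=q2 head=4 tape=0__#[_]   (q2,_)→(q2,1,L)
state=q2 head=3 tape=0__[#]1   (q2,#)→(q2,0,L)
state=q2 head=2 tape=0_[_]01   (q2,_)→(q2,1,L)
state=q2 head=1 tape=0[_]101   (q2,_)→(q2,1,L)
state=q2 head=0 tape=[0]1101   (q2,0)→(q2,#,R)
state=q2 head=1 tape=#[1]101   (q2,1)→(q1,_,L)
state=q1 head=0 tape=[#]_101   (q1,#)→(q3,#,R)
state=q3 head=1 tape=#[_]101   (q3,_)→(q4,#,L)
state=q4 head=0 tape=[#]#101   (q4,#)→(q0,_,R)
state=q0 head=1 tape=_[#]101   (q0,#)→(q2,_,R)
state=q2 head=2 tape=__[1]01   (q2,1)→(q1,_,L)
state=q1 head=1 tape=_[_]_01   (q1,_)→(q0,_,R)
state=q0 head=2 tape=__[_]01   (q0,_)→(q4,#,L)
state=q4 head=1 tape=_[_]#01
No transition is defined for (q4, _); M halts in state q4.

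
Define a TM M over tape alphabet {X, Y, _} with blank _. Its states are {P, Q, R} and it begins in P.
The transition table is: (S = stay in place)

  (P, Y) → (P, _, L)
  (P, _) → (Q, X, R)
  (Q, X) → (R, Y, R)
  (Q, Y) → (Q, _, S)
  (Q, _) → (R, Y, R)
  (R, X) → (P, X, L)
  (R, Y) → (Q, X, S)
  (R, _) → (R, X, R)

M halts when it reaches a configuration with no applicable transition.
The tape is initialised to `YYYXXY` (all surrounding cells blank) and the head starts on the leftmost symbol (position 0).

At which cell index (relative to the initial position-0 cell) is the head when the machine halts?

-1

state=P head=0 tape=_[Y]YYXXY   (P,Y)→(P,_,L)
state=P head=-1 tape=[_]_YYXXY   (P,_)→(Q,X,R)
state=Q head=0 tape=X[_]YYXXY   (Q,_)→(R,Y,R)
state=R head=1 tape=XY[Y]YXXY   (R,Y)→(Q,X,S)
state=Q head=1 tape=XY[X]YXXY   (Q,X)→(R,Y,R)
state=R head=2 tape=XYY[Y]XXY   (R,Y)→(Q,X,S)
state=Q head=2 tape=XYY[X]XXY   (Q,X)→(R,Y,R)
state=R head=3 tape=XYYY[X]XY   (R,X)→(P,X,L)
state=P head=2 tape=XYY[Y]XXY   (P,Y)→(P,_,L)
state=P head=1 tape=XY[Y]_XXY   (P,Y)→(P,_,L)
state=P head=0 tape=X[Y]__XXY   (P,Y)→(P,_,L)
state=P head=-1 tape=[X]___XXY
At halt the head is at cell -1.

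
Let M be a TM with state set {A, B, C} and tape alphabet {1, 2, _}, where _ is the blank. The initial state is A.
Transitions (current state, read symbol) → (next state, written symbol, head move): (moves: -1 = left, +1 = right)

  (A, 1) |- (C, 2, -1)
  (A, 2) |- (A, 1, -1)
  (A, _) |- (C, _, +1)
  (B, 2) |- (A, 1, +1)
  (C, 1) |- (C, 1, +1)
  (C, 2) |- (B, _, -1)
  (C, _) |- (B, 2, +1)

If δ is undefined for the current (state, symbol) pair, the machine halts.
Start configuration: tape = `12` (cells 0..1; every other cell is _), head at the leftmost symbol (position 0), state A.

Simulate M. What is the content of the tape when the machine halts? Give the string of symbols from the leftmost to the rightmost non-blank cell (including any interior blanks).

21

A | __[1]2   read 1 → write 2, move -1, go to C
C | _[_]22   read _ → write 2, move +1, go to B
B | _2[2]2   read 2 → write 1, move +1, go to A
A | _21[2]   read 2 → write 1, move -1, go to A
A | _2[1]1   read 1 → write 2, move -1, go to C
C | _[2]21   read 2 → write _, move -1, go to B
B | [_]_21
The non-blank tape span at halt is 21.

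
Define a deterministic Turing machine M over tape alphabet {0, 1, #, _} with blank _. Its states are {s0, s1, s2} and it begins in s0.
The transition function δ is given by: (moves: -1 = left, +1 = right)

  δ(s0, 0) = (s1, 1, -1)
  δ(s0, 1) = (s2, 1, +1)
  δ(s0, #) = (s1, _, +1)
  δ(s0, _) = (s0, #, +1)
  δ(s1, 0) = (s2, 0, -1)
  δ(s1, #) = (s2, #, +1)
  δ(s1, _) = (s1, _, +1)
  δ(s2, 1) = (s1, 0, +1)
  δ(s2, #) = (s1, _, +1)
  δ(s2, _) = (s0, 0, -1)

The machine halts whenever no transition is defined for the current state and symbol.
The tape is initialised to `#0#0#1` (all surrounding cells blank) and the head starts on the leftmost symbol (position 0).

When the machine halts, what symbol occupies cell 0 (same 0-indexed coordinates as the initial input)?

s0 | _[#]0#0#1   read # → write _, move +1, go to s1
s1 | __[0]#0#1   read 0 → write 0, move -1, go to s2
s2 | _[_]0#0#1   read _ → write 0, move -1, go to s0
s0 | [_]00#0#1   read _ → write #, move +1, go to s0
s0 | #[0]0#0#1   read 0 → write 1, move -1, go to s1
s1 | [#]10#0#1   read # → write #, move +1, go to s2
s2 | #[1]0#0#1   read 1 → write 0, move +1, go to s1
s1 | #0[0]#0#1   read 0 → write 0, move -1, go to s2
s2 | #[0]0#0#1
Cell 0 holds 0 when M halts.

0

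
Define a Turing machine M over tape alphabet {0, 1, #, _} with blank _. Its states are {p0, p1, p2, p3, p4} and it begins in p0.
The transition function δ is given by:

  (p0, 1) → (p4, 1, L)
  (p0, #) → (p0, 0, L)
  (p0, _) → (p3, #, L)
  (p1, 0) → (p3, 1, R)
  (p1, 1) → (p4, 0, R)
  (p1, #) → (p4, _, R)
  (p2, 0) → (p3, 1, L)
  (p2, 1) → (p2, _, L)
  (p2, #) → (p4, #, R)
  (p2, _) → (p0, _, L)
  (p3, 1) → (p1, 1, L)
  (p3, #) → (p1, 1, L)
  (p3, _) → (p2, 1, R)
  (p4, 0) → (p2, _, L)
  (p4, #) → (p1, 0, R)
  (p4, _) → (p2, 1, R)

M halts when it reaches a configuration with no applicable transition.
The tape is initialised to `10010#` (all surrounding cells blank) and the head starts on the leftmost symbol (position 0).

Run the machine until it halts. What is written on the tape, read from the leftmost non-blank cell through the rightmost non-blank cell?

state=p0 head=0 tape=_____[1]0010#   (p0,1)→(p4,1,L)
state=p4 head=-1 tape=____[_]10010#   (p4,_)→(p2,1,R)
state=p2 head=0 tape=____1[1]0010#   (p2,1)→(p2,_,L)
state=p2 head=-1 tape=____[1]_0010#   (p2,1)→(p2,_,L)
state=p2 head=-2 tape=___[_]__0010#   (p2,_)→(p0,_,L)
state=p0 head=-3 tape=__[_]___0010#   (p0,_)→(p3,#,L)
state=p3 head=-4 tape=_[_]#___0010#   (p3,_)→(p2,1,R)
state=p2 head=-3 tape=_1[#]___0010#   (p2,#)→(p4,#,R)
state=p4 head=-2 tape=_1#[_]__0010#   (p4,_)→(p2,1,R)
state=p2 head=-1 tape=_1#1[_]_0010#   (p2,_)→(p0,_,L)
state=p0 head=-2 tape=_1#[1]__0010#   (p0,1)→(p4,1,L)
state=p4 head=-3 tape=_1[#]1__0010#   (p4,#)→(p1,0,R)
state=p1 head=-2 tape=_10[1]__0010#   (p1,1)→(p4,0,R)
state=p4 head=-1 tape=_100[_]_0010#   (p4,_)→(p2,1,R)
state=p2 head=0 tape=_1001[_]0010#   (p2,_)→(p0,_,L)
state=p0 head=-1 tape=_100[1]_0010#   (p0,1)→(p4,1,L)
state=p4 head=-2 tape=_10[0]1_0010#   (p4,0)→(p2,_,L)
state=p2 head=-3 tape=_1[0]_1_0010#   (p2,0)→(p3,1,L)
state=p3 head=-4 tape=_[1]1_1_0010#   (p3,1)→(p1,1,L)
state=p1 head=-5 tape=[_]11_1_0010#
The non-blank tape span at halt is 11_1_0010#.

11_1_0010#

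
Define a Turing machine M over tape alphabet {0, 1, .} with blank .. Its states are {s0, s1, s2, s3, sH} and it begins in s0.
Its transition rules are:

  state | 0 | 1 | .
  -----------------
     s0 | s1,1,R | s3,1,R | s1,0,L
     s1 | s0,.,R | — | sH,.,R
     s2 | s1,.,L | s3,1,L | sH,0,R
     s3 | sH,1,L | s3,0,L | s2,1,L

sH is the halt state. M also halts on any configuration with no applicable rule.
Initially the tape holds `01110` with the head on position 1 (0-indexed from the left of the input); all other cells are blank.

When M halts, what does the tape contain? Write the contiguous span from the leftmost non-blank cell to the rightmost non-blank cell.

10010

s0 | .0[1]110   read 1 → write 1, move R, go to s3
s3 | .01[1]10   read 1 → write 0, move L, go to s3
s3 | .0[1]010   read 1 → write 0, move L, go to s3
s3 | .[0]0010   read 0 → write 1, move L, go to sH
sH | [.]10010
The non-blank tape span at halt is 10010.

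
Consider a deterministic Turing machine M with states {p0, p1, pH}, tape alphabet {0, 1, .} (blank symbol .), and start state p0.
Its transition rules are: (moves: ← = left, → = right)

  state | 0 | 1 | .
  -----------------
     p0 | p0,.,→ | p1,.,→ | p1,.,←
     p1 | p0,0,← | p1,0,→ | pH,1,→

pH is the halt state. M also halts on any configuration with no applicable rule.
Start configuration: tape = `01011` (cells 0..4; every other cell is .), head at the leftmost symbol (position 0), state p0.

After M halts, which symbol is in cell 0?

1

p0 | [0]1011   read 0 → write ., move →, go to p0
p0 | .[1]011   read 1 → write ., move →, go to p1
p1 | ..[0]11   read 0 → write 0, move ←, go to p0
p0 | .[.]011   read . → write ., move ←, go to p1
p1 | [.].011   read . → write 1, move →, go to pH
pH | 1[.]011
Cell 0 holds 1 when M halts.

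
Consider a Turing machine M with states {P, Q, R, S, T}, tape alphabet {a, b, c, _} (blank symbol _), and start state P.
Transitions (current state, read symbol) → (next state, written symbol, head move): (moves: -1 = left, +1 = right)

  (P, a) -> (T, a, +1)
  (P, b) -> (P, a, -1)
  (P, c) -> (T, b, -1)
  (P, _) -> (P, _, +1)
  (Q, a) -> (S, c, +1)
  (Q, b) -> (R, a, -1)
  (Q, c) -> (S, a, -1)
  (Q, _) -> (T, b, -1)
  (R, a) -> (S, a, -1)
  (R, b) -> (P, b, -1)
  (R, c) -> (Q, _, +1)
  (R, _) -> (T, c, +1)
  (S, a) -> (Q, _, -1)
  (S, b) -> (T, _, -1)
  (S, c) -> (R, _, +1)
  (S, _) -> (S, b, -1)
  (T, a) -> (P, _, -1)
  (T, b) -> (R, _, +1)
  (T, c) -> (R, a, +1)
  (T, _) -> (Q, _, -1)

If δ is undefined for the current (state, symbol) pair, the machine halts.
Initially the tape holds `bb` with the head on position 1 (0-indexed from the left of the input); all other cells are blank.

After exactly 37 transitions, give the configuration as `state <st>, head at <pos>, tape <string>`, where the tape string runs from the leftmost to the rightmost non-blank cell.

P | _b[b]___   read b → write a, move -1, go to P
P | _[b]a___   read b → write a, move -1, go to P
P | [_]aa___   read _ → write _, move +1, go to P
P | _[a]a___   read a → write a, move +1, go to T
T | _a[a]___   read a → write _, move -1, go to P
P | _[a]____   read a → write a, move +1, go to T
T | _a[_]___   read _ → write _, move -1, go to Q
Q | _[a]____   read a → write c, move +1, go to S
S | _c[_]___   read _ → write b, move -1, go to S
S | _[c]b___   read c → write _, move +1, go to R
R | __[b]___   read b → write b, move -1, go to P
P | _[_]b___   read _ → write _, move +1, go to P
P | __[b]___   read b → write a, move -1, go to P
P | _[_]a___   read _ → write _, move +1, go to P
P | __[a]___   read a → write a, move +1, go to T
T | __a[_]__   read _ → write _, move -1, go to Q
Q | __[a]___   read a → write c, move +1, go to S
S | __c[_]__   read _ → write b, move -1, go to S
S | __[c]b__   read c → write _, move +1, go to R
R | ___[b]__   read b → write b, move -1, go to P
P | __[_]b__   read _ → write _, move +1, go to P
P | ___[b]__   read b → write a, move -1, go to P
P | __[_]a__   read _ → write _, move +1, go to P
P | ___[a]__   read a → write a, move +1, go to T
T | ___a[_]_   read _ → write _, move -1, go to Q
Q | ___[a]__   read a → write c, move +1, go to S
S | ___c[_]_   read _ → write b, move -1, go to S
S | ___[c]b_   read c → write _, move +1, go to R
R | ____[b]_   read b → write b, move -1, go to P
P | ___[_]b_   read _ → write _, move +1, go to P
P | ____[b]_   read b → write a, move -1, go to P
P | ___[_]a_   read _ → write _, move +1, go to P
P | ____[a]_   read a → write a, move +1, go to T
T | ____a[_]   read _ → write _, move -1, go to Q
Q | ____[a]_   read a → write c, move +1, go to S
S | ____c[_]   read _ → write b, move -1, go to S
S | ____[c]b   read c → write _, move +1, go to R
R | _____[b]
After 37 steps: state R, head at 4, tape b.

state R, head at 4, tape b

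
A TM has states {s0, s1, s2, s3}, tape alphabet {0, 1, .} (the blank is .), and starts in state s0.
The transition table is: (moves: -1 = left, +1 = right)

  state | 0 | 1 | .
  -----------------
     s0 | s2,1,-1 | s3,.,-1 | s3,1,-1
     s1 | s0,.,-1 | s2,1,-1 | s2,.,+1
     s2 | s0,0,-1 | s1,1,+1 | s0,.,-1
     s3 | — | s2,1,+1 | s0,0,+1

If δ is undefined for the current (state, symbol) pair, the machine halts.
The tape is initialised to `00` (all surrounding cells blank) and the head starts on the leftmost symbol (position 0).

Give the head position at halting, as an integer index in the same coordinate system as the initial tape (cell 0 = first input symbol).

s0 | ...[0]0   read 0 → write 1, move -1, go to s2
s2 | ..[.]10   read . → write ., move -1, go to s0
s0 | .[.].10   read . → write 1, move -1, go to s3
s3 | [.]1.10   read . → write 0, move +1, go to s0
s0 | 0[1].10   read 1 → write ., move -1, go to s3
s3 | [0]..10
At halt the head is at cell -3.

-3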